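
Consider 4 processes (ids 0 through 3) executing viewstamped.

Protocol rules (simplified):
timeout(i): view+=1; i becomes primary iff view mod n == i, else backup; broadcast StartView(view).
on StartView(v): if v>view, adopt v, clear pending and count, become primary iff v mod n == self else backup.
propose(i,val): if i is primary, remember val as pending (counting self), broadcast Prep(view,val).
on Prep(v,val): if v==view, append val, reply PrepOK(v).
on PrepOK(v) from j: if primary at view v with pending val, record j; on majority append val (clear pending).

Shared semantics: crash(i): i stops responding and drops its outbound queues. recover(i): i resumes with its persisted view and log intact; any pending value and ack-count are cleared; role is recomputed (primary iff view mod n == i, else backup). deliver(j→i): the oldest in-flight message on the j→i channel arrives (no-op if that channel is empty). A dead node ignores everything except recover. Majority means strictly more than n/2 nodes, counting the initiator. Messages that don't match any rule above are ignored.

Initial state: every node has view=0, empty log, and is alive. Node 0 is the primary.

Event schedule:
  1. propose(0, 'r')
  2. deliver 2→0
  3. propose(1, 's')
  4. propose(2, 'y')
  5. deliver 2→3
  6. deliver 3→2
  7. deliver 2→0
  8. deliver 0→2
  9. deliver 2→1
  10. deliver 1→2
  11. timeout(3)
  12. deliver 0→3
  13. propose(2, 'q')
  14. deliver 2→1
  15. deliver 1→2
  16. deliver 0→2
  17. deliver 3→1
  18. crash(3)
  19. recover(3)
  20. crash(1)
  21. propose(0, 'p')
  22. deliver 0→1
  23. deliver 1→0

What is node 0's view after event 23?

1. propose(0,'r'):  nop
2. deliver 2→0:  nop
3. propose(1,'s'):  nop
4. propose(2,'y'):  nop
5. deliver 2→3:  nop
6. deliver 3→2:  nop
7. deliver 2→0:  nop
8. deliver 0→2:  <2:back v0 r>
9. deliver 2→1:  nop
10. deliver 1→2:  nop
11. timeout(3):  <3:back v1 ->
12. deliver 0→3:  nop
13. propose(2,'q'):  nop
14. deliver 2→1:  nop
15. deliver 1→2:  nop
16. deliver 0→2:  nop
17. deliver 3→1:  <1:prim v1 ->
18. crash(3):  <3:✗back v1 ->
19. recover(3):  <3:back v1 ->
20. crash(1):  <1:✗prim v1 ->
21. propose(0,'p'):  nop
22. deliver 0→1:  nop
23. deliver 1→0:  nop

0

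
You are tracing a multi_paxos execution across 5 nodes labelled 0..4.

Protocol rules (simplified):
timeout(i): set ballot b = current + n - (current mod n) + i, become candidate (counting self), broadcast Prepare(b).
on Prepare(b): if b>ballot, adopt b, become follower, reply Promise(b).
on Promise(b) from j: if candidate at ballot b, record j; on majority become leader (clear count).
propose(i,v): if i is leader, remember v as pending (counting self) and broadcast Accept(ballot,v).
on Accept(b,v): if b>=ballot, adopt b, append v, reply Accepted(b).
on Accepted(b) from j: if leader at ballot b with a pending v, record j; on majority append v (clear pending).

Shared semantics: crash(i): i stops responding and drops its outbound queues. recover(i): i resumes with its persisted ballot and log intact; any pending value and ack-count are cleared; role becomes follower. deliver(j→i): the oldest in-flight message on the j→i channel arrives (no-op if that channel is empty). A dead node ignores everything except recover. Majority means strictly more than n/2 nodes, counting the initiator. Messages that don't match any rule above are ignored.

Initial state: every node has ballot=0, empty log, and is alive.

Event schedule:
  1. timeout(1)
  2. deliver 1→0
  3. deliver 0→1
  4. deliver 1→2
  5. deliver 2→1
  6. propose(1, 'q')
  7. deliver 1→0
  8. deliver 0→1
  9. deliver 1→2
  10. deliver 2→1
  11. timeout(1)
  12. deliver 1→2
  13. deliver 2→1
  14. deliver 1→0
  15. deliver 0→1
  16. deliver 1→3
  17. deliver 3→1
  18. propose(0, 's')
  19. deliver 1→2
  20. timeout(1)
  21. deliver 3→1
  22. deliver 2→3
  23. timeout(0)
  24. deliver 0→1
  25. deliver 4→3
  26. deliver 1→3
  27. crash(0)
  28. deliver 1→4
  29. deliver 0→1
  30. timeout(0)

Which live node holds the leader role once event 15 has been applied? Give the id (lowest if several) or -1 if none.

1

1. timeout(1):  <1:cand b6 ->
2. deliver 1→0:  <0:foll b6 ->
3. deliver 0→1:  nop
4. deliver 1→2:  <2:foll b6 ->
5. deliver 2→1:  <1:lead b6 ->
6. propose(1,'q'):  nop
7. deliver 1→0:  <0:foll b6 q>
8. deliver 0→1:  nop
9. deliver 1→2:  <2:foll b6 q>
10. deliver 2→1:  <1:lead b6 q>
11. timeout(1):  <1:cand b11 q>
12. deliver 1→2:  <2:foll b11 q>
13. deliver 2→1:  nop
14. deliver 1→0:  <0:foll b11 q>
15. deliver 0→1:  <1:lead b11 q>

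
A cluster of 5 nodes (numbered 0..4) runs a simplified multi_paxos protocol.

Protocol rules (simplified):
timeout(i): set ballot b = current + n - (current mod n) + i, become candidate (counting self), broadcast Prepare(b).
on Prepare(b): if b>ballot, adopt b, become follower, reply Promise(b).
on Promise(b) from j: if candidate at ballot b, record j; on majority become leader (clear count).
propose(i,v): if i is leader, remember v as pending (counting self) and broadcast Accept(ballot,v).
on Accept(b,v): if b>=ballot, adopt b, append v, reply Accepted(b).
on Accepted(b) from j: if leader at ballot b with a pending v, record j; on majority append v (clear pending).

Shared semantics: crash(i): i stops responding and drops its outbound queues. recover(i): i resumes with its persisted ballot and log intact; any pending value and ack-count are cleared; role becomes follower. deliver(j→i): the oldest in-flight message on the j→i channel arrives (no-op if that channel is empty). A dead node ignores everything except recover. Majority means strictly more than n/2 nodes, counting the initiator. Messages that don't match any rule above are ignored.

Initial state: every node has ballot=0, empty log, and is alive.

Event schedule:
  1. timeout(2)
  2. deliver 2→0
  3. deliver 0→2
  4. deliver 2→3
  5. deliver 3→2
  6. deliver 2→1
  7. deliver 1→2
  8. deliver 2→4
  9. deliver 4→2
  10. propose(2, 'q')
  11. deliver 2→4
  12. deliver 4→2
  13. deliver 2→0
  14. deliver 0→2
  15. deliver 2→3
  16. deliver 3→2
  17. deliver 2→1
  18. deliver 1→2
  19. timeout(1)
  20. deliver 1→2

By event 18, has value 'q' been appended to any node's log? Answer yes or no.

[1] timeout(2) → N2(cand b7 [-])
[2] deliver 2→0 → N0(foll b7 [-])
[3] deliver 0→2 → ∅
[4] deliver 2→3 → N3(foll b7 [-])
[5] deliver 3→2 → N2(lead b7 [-])
[6] deliver 2→1 → N1(foll b7 [-])
[7] deliver 1→2 → ∅
[8] deliver 2→4 → N4(foll b7 [-])
[9] deliver 4→2 → ∅
[10] propose(2,'q') → ∅
[11] deliver 2→4 → N4(foll b7 [q])
[12] deliver 4→2 → ∅
[13] deliver 2→0 → N0(foll b7 [q])
[14] deliver 0→2 → N2(lead b7 [q])
[15] deliver 2→3 → N3(foll b7 [q])
[16] deliver 3→2 → ∅
[17] deliver 2→1 → N1(foll b7 [q])
[18] deliver 1→2 → ∅

yes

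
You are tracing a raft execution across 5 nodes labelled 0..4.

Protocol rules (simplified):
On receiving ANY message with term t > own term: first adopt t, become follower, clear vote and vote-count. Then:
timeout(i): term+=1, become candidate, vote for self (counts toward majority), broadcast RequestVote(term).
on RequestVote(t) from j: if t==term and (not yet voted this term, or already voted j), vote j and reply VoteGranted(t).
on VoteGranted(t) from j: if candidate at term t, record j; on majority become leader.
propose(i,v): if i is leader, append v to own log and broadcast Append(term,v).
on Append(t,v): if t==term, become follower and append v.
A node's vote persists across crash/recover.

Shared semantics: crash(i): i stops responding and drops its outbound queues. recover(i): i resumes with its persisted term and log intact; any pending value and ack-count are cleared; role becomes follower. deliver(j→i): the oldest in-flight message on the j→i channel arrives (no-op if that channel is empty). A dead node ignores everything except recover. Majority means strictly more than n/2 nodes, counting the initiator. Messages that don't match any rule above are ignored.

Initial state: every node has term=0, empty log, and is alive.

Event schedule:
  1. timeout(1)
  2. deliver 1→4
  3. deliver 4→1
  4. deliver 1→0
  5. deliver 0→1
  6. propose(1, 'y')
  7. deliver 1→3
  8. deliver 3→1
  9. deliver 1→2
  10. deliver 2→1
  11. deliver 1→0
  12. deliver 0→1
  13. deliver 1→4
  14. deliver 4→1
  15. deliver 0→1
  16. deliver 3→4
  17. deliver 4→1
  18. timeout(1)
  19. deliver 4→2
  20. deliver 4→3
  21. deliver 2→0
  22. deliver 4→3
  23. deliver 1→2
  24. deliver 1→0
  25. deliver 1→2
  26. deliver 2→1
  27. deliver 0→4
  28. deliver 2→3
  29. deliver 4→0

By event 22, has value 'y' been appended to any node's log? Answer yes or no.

e1 timeout(1): 1[cand,t=1,-]
e2 deliver 1→4: 4[foll,t=1,-]
e3 deliver 4→1: ·
e4 deliver 1→0: 0[foll,t=1,-]
e5 deliver 0→1: 1[lead,t=1,-]
e6 propose(1,'y'): 1[lead,t=1,y]
e7 deliver 1→3: 3[foll,t=1,-]
e8 deliver 3→1: ·
e9 deliver 1→2: 2[foll,t=1,-]
e10 deliver 2→1: ·
e11 deliver 1→0: 0[foll,t=1,y]
e12 deliver 0→1: ·
e13 deliver 1→4: 4[foll,t=1,y]
e14 deliver 4→1: ·
e15 deliver 0→1: ·
e16 deliver 3→4: ·
e17 deliver 4→1: ·
e18 timeout(1): 1[cand,t=2,y]
e19 deliver 4→2: ·
e20 deliver 4→3: ·
e21 deliver 2→0: ·
e22 deliver 4→3: ·

yes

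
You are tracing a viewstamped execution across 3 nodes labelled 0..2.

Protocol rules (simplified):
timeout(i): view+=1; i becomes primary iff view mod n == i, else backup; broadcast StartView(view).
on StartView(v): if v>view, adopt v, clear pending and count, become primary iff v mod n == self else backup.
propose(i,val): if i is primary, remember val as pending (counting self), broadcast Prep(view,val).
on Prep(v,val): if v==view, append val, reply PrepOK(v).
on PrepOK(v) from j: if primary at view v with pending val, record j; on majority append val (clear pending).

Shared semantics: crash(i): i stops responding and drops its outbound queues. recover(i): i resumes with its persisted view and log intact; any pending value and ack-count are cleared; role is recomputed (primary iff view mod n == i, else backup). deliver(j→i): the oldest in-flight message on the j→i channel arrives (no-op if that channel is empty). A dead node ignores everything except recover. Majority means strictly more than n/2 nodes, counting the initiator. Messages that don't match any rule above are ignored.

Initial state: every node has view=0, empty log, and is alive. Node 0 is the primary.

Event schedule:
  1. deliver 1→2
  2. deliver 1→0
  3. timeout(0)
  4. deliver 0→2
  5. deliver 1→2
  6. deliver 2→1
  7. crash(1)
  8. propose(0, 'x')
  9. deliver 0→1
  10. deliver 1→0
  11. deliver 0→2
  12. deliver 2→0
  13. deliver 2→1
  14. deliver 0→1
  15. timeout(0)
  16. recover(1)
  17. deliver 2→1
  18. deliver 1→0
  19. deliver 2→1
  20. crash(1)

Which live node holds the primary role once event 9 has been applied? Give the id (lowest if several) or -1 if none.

1. deliver 1→2:  nop
2. deliver 1→0:  nop
3. timeout(0):  <0:back v1 ->
4. deliver 0→2:  <2:back v1 ->
5. deliver 1→2:  nop
6. deliver 2→1:  nop
7. crash(1):  <1:✗back v0 ->
8. propose(0,'x'):  nop
9. deliver 0→1:  nop

-1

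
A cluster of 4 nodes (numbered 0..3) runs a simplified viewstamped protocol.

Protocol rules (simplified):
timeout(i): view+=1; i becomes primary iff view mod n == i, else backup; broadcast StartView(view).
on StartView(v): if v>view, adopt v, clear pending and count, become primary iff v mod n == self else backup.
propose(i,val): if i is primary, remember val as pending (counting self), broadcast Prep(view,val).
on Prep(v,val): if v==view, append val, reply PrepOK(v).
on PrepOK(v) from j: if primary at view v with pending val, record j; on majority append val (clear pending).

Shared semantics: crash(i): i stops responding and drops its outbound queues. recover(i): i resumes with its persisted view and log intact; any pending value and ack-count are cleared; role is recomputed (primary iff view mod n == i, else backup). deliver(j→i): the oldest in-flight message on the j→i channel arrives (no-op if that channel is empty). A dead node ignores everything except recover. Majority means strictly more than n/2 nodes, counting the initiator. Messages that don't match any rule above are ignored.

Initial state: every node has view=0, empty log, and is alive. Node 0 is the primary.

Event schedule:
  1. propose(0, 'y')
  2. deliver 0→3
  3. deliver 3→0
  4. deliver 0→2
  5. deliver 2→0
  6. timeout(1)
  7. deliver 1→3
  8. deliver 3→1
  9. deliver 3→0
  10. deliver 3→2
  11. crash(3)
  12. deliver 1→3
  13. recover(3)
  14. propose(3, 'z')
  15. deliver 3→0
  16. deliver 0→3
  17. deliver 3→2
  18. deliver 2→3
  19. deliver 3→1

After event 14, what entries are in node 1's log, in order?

empty

e1 propose(0,'y'): ·
e2 deliver 0→3: 3[back,v=0,y]
e3 deliver 3→0: ·
e4 deliver 0→2: 2[back,v=0,y]
e5 deliver 2→0: 0[prim,v=0,y]
e6 timeout(1): 1[prim,v=1,-]
e7 deliver 1→3: 3[back,v=1,y]
e8 deliver 3→1: ·
e9 deliver 3→0: ·
e10 deliver 3→2: ·
e11 crash(3): 3[✗back,v=1,y]
e12 deliver 1→3: ·
e13 recover(3): 3[back,v=1,y]
e14 propose(3,'z'): ·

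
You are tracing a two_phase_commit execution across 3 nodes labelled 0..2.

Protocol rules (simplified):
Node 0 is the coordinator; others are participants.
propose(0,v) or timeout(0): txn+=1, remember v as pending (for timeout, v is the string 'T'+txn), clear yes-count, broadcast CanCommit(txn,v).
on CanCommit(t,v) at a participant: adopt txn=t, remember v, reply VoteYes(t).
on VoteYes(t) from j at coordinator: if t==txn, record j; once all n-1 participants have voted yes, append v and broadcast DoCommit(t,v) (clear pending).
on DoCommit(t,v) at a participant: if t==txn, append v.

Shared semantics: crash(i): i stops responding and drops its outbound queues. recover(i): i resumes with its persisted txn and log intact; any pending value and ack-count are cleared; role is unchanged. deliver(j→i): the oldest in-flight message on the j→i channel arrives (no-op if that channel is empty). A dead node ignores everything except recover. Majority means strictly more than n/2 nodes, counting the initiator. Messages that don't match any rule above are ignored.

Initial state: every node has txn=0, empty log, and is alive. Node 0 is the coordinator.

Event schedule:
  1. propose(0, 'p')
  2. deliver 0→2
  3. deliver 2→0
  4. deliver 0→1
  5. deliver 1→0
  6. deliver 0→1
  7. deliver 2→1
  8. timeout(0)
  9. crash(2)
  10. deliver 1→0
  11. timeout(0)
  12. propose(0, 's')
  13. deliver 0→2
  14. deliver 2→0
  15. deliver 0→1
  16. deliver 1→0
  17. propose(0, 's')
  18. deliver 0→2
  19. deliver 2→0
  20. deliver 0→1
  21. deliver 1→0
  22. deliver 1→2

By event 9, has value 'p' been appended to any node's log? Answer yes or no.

yes

[1] propose(0,'p') → N0(coor t1 [-])
[2] deliver 0→2 → N2(part t1 [-])
[3] deliver 2→0 → ∅
[4] deliver 0→1 → N1(part t1 [-])
[5] deliver 1→0 → N0(coor t1 [p])
[6] deliver 0→1 → N1(part t1 [p])
[7] deliver 2→1 → ∅
[8] timeout(0) → N0(coor t2 [p])
[9] crash(2) → N2(✗part t1 [-])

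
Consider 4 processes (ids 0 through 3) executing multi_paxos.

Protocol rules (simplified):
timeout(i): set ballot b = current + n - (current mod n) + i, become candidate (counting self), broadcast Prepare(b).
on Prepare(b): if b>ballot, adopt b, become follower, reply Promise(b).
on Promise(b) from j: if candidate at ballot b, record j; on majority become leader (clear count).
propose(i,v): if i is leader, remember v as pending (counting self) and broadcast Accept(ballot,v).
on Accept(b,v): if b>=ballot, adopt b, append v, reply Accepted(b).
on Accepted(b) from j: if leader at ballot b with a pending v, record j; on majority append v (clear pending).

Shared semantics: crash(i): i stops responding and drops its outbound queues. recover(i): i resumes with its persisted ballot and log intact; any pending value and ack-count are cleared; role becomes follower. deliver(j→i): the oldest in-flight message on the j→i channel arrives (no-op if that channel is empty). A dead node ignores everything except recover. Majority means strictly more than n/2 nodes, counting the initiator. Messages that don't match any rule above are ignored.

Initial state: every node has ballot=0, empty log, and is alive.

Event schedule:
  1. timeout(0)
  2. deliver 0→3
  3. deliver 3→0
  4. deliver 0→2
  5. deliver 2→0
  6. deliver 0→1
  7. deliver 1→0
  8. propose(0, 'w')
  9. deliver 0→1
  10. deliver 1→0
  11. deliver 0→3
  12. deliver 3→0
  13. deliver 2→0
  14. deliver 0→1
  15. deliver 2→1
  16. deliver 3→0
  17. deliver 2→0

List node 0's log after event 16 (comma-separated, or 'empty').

e1 timeout(0): 0[cand,b=4,-]
e2 deliver 0→3: 3[foll,b=4,-]
e3 deliver 3→0: ·
e4 deliver 0→2: 2[foll,b=4,-]
e5 deliver 2→0: 0[lead,b=4,-]
e6 deliver 0→1: 1[foll,b=4,-]
e7 deliver 1→0: ·
e8 propose(0,'w'): ·
e9 deliver 0→1: 1[foll,b=4,w]
e10 deliver 1→0: ·
e11 deliver 0→3: 3[foll,b=4,w]
e12 deliver 3→0: 0[lead,b=4,w]
e13 deliver 2→0: ·
e14 deliver 0→1: ·
e15 deliver 2→1: ·
e16 deliver 3→0: ·

w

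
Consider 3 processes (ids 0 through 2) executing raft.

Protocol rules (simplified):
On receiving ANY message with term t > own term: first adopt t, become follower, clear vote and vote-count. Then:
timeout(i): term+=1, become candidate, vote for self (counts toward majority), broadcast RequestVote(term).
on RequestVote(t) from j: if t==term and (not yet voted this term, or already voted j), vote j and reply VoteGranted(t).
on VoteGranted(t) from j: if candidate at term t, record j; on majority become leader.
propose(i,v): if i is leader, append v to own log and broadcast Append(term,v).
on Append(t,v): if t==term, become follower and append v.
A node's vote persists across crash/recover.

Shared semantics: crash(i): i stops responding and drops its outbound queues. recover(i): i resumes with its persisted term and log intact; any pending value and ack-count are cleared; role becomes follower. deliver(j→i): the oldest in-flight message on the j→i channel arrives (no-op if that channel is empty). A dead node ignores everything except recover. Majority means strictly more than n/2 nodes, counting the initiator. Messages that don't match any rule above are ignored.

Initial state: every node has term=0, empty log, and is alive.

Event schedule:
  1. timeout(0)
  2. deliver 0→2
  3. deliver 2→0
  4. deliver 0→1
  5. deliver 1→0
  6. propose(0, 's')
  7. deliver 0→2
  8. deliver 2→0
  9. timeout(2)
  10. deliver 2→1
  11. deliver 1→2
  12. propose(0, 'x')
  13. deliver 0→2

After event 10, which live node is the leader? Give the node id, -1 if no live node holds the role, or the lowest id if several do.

0

e1 timeout(0): 0[cand,t=1,-]
e2 deliver 0→2: 2[foll,t=1,-]
e3 deliver 2→0: 0[lead,t=1,-]
e4 deliver 0→1: 1[foll,t=1,-]
e5 deliver 1→0: ·
e6 propose(0,'s'): 0[lead,t=1,s]
e7 deliver 0→2: 2[foll,t=1,s]
e8 deliver 2→0: ·
e9 timeout(2): 2[cand,t=2,s]
e10 deliver 2→1: 1[foll,t=2,-]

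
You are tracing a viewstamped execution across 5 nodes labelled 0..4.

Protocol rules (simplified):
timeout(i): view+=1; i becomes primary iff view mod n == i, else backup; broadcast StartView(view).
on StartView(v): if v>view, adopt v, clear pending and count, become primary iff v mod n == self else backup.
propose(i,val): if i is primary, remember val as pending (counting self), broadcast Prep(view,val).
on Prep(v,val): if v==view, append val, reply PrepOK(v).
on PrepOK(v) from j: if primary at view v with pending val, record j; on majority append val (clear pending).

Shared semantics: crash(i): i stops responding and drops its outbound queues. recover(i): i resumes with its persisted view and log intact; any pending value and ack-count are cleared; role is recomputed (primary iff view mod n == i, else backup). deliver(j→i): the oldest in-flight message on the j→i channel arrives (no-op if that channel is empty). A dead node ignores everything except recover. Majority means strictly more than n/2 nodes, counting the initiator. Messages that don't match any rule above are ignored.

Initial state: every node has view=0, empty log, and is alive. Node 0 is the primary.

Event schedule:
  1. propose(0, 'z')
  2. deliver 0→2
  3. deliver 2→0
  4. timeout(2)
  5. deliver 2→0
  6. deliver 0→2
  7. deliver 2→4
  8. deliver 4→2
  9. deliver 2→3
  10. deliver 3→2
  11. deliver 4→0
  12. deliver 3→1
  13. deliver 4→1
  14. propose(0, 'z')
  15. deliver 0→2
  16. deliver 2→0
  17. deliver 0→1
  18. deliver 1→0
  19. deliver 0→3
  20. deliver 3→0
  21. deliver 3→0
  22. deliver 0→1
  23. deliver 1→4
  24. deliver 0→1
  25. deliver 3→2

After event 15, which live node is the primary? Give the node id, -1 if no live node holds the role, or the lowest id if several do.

-1

step 1 propose(0,'z'): —
step 2 deliver 0→2: 2={back,v=0,log=z}
step 3 deliver 2→0: —
step 4 timeout(2): 2={back,v=1,log=z}
step 5 deliver 2→0: 0={back,v=1,log=-}
step 6 deliver 0→2: —
step 7 deliver 2→4: 4={back,v=1,log=-}
step 8 deliver 4→2: —
step 9 deliver 2→3: 3={back,v=1,log=-}
step 10 deliver 3→2: —
step 11 deliver 4→0: —
step 12 deliver 3→1: —
step 13 deliver 4→1: —
step 14 propose(0,'z'): —
step 15 deliver 0→2: —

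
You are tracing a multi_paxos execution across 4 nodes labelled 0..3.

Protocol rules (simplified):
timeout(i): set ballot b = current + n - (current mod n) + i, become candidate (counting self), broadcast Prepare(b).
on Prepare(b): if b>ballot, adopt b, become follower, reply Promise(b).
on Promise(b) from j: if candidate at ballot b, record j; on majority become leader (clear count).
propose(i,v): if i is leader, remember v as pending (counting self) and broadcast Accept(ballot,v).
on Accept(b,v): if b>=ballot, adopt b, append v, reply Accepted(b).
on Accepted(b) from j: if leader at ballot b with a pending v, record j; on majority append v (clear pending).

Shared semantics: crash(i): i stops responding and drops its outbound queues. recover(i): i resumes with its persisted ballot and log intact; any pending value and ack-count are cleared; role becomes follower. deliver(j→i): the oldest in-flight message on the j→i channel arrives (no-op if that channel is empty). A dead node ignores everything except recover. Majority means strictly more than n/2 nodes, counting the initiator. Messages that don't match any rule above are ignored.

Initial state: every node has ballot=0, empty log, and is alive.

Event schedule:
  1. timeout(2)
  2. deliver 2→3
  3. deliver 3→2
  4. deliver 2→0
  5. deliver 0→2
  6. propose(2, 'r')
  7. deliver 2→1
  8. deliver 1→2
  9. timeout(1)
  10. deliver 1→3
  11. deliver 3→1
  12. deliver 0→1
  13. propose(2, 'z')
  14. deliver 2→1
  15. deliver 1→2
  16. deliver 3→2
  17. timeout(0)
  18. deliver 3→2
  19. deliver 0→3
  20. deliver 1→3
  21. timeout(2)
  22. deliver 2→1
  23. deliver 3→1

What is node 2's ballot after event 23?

step 1 timeout(2): 2={cand,b=6,log=-}
step 2 deliver 2→3: 3={foll,b=6,log=-}
step 3 deliver 3→2: —
step 4 deliver 2→0: 0={foll,b=6,log=-}
step 5 deliver 0→2: 2={lead,b=6,log=-}
step 6 propose(2,'r'): —
step 7 deliver 2→1: 1={foll,b=6,log=-}
step 8 deliver 1→2: —
step 9 timeout(1): 1={cand,b=9,log=-}
step 10 deliver 1→3: 3={foll,b=9,log=-}
step 11 deliver 3→1: —
step 12 deliver 0→1: —
step 13 propose(2,'z'): —
step 14 deliver 2→1: —
step 15 deliver 1→2: 2={foll,b=9,log=-}
step 16 deliver 3→2: —
step 17 timeout(0): 0={cand,b=8,log=-}
step 18 deliver 3→2: —
step 19 deliver 0→3: —
step 20 deliver 1→3: —
step 21 timeout(2): 2={cand,b=14,log=-}
step 22 deliver 2→1: —
step 23 deliver 3→1: —

14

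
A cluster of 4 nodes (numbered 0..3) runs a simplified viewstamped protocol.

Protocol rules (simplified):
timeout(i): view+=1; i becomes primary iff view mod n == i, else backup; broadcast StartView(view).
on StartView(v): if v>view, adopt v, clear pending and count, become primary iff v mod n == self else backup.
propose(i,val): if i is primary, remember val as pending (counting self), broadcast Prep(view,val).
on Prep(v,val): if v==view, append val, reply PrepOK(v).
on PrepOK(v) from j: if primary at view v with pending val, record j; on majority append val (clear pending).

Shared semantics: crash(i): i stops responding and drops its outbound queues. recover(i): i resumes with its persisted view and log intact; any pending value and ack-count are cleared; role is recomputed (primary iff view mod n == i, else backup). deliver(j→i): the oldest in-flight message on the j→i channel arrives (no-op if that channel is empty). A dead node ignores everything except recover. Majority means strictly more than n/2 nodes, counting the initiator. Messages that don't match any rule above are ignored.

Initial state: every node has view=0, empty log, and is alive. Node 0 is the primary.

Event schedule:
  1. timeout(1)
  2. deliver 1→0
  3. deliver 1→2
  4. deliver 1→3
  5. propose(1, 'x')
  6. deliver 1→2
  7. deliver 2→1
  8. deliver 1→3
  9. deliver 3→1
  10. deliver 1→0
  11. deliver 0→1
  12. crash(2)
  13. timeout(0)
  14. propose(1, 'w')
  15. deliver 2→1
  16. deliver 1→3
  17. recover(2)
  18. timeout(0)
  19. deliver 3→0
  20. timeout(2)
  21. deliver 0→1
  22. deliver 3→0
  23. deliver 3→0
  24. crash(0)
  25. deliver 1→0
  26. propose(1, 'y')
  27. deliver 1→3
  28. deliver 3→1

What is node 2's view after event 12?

e1 timeout(1): 1[prim,v=1,-]
e2 deliver 1→0: 0[back,v=1,-]
e3 deliver 1→2: 2[back,v=1,-]
e4 deliver 1→3: 3[back,v=1,-]
e5 propose(1,'x'): ·
e6 deliver 1→2: 2[back,v=1,x]
e7 deliver 2→1: ·
e8 deliver 1→3: 3[back,v=1,x]
e9 deliver 3→1: 1[prim,v=1,x]
e10 deliver 1→0: 0[back,v=1,x]
e11 deliver 0→1: ·
e12 crash(2): 2[✗back,v=1,x]

1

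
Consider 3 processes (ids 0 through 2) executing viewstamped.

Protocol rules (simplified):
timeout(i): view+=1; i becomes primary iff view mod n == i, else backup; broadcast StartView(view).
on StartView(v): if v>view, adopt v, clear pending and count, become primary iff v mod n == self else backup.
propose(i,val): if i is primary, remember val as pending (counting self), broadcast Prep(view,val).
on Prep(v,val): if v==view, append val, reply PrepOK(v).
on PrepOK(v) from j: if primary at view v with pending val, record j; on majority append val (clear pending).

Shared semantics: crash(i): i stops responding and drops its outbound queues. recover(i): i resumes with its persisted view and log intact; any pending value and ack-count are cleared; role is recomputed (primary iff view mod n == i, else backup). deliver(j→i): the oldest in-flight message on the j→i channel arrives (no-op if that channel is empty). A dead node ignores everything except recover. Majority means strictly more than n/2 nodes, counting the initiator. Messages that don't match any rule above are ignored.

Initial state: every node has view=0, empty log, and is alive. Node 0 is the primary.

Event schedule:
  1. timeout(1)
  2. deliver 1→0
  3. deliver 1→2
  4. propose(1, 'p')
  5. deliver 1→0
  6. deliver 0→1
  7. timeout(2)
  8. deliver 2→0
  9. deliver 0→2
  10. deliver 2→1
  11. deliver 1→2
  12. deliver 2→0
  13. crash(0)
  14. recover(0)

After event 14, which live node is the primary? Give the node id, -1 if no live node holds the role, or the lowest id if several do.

2

after 1 — timeout(1): n1:prim/v1/[-]
after 2 — deliver 1→0: n0:back/v1/[-]
after 3 — deliver 1→2: n2:back/v1/[-]
after 4 — propose(1,'p'): ·
after 5 — deliver 1→0: n0:back/v1/[p]
after 6 — deliver 0→1: n1:prim/v1/[p]
after 7 — timeout(2): n2:prim/v2/[-]
after 8 — deliver 2→0: n0:back/v2/[p]
after 9 — deliver 0→2: ·
after 10 — deliver 2→1: n1:back/v2/[p]
after 11 — deliver 1→2: ·
after 12 — deliver 2→0: ·
after 13 — crash(0): n0:✗back/v2/[p]
after 14 — recover(0): n0:back/v2/[p]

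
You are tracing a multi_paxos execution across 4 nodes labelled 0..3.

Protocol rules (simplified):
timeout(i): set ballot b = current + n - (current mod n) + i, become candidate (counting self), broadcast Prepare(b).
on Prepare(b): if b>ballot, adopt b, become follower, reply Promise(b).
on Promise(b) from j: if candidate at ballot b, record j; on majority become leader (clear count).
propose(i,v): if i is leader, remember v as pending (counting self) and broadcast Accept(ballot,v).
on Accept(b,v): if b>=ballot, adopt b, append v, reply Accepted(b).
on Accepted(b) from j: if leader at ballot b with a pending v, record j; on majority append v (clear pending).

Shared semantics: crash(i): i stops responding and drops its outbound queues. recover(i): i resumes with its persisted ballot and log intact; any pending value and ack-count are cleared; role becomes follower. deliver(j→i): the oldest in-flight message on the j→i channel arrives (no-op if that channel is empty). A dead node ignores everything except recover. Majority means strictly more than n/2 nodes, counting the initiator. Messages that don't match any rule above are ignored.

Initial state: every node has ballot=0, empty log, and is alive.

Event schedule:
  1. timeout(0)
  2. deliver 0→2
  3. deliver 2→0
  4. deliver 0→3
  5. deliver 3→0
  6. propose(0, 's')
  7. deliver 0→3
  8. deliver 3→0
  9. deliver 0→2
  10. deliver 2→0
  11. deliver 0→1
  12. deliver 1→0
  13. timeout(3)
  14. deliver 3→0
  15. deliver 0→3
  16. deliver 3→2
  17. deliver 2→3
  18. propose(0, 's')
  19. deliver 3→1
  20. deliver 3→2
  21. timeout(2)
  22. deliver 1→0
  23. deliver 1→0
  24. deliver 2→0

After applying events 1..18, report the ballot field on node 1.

step 1 timeout(0): 0={cand,b=4,log=-}
step 2 deliver 0→2: 2={foll,b=4,log=-}
step 3 deliver 2→0: —
step 4 deliver 0→3: 3={foll,b=4,log=-}
step 5 deliver 3→0: 0={lead,b=4,log=-}
step 6 propose(0,'s'): —
step 7 deliver 0→3: 3={foll,b=4,log=s}
step 8 deliver 3→0: —
step 9 deliver 0→2: 2={foll,b=4,log=s}
step 10 deliver 2→0: 0={lead,b=4,log=s}
step 11 deliver 0→1: 1={foll,b=4,log=-}
step 12 deliver 1→0: —
step 13 timeout(3): 3={cand,b=11,log=s}
step 14 deliver 3→0: 0={foll,b=11,log=s}
step 15 deliver 0→3: —
step 16 deliver 3→2: 2={foll,b=11,log=s}
step 17 deliver 2→3: 3={lead,b=11,log=s}
step 18 propose(0,'s'): —

4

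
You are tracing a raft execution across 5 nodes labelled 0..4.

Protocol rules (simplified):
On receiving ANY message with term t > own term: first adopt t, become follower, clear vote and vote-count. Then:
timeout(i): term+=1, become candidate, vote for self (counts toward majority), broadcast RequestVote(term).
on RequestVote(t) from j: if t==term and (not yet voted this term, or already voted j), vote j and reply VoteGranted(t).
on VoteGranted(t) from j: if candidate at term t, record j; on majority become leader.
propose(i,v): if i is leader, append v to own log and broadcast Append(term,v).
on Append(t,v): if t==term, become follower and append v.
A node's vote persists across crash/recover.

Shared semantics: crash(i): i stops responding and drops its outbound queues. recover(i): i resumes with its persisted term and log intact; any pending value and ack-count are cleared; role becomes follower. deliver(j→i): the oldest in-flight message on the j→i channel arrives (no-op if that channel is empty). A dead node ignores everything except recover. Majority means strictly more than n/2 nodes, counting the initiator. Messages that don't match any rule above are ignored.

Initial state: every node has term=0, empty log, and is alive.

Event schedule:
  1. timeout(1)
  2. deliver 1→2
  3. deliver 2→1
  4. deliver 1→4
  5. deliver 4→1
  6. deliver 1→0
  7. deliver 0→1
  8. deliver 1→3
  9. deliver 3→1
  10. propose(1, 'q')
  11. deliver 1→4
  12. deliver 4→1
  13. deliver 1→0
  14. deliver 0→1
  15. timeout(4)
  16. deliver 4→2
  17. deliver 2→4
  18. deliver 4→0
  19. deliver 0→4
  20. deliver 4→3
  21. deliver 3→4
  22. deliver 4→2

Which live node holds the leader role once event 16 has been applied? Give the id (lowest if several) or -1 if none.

after 1 — timeout(1): n1:cand/t1/[-]
after 2 — deliver 1→2: n2:foll/t1/[-]
after 3 — deliver 2→1: ·
after 4 — deliver 1→4: n4:foll/t1/[-]
after 5 — deliver 4→1: n1:lead/t1/[-]
after 6 — deliver 1→0: n0:foll/t1/[-]
after 7 — deliver 0→1: ·
after 8 — deliver 1→3: n3:foll/t1/[-]
after 9 — deliver 3→1: ·
after 10 — propose(1,'q'): n1:lead/t1/[q]
after 11 — deliver 1→4: n4:foll/t1/[q]
after 12 — deliver 4→1: ·
after 13 — deliver 1→0: n0:foll/t1/[q]
after 14 — deliver 0→1: ·
after 15 — timeout(4): n4:cand/t2/[q]
after 16 — deliver 4→2: n2:foll/t2/[-]

1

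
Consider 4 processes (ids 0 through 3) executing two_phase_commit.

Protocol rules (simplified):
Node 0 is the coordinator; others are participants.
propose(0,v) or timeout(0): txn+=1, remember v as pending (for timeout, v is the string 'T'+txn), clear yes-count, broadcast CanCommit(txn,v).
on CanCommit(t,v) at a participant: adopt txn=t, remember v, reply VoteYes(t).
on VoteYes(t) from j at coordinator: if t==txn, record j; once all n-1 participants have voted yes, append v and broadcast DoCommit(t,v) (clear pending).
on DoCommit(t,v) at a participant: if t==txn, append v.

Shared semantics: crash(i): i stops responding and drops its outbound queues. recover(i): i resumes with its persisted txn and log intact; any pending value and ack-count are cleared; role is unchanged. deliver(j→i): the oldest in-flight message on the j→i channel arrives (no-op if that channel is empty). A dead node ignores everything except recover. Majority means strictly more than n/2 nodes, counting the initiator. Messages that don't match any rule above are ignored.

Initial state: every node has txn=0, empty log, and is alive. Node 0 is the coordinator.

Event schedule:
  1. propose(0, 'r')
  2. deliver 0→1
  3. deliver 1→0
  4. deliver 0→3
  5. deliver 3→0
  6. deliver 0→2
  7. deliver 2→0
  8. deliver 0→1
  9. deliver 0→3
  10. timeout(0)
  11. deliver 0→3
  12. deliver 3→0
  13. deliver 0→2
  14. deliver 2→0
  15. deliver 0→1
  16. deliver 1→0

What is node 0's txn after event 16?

1. propose(0,'r'):  <0:coor t1 ->
2. deliver 0→1:  <1:part t1 ->
3. deliver 1→0:  nop
4. deliver 0→3:  <3:part t1 ->
5. deliver 3→0:  nop
6. deliver 0→2:  <2:part t1 ->
7. deliver 2→0:  <0:coor t1 r>
8. deliver 0→1:  <1:part t1 r>
9. deliver 0→3:  <3:part t1 r>
10. timeout(0):  <0:coor t2 r>
11. deliver 0→3:  <3:part t2 r>
12. deliver 3→0:  nop
13. deliver 0→2:  <2:part t1 r>
14. deliver 2→0:  nop
15. deliver 0→1:  <1:part t2 r>
16. deliver 1→0:  nop

2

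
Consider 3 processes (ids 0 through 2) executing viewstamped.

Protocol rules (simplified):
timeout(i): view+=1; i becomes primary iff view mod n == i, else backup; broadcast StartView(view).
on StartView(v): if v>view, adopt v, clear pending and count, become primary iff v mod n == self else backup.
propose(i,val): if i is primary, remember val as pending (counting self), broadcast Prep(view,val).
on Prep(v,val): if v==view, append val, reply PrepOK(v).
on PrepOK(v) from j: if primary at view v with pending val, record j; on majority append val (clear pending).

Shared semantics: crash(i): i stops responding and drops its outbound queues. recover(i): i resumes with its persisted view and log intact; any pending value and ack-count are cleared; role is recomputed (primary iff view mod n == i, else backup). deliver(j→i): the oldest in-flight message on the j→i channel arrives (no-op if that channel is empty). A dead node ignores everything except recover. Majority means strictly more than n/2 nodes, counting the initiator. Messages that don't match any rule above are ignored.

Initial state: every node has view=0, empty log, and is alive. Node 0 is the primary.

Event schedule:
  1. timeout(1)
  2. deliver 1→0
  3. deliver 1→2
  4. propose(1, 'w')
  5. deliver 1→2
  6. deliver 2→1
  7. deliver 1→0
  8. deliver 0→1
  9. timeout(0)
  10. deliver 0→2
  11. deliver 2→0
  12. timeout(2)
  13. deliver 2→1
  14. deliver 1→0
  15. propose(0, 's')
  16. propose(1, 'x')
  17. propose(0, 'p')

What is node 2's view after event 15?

3

after 1 — timeout(1): n1:prim/v1/[-]
after 2 — deliver 1→0: n0:back/v1/[-]
after 3 — deliver 1→2: n2:back/v1/[-]
after 4 — propose(1,'w'): ·
after 5 — deliver 1→2: n2:back/v1/[w]
after 6 — deliver 2→1: n1:prim/v1/[w]
after 7 — deliver 1→0: n0:back/v1/[w]
after 8 — deliver 0→1: ·
after 9 — timeout(0): n0:back/v2/[w]
after 10 — deliver 0→2: n2:prim/v2/[w]
after 11 — deliver 2→0: ·
after 12 — timeout(2): n2:back/v3/[w]
after 13 — deliver 2→1: n1:back/v3/[w]
after 14 — deliver 1→0: ·
after 15 — propose(0,'s'): ·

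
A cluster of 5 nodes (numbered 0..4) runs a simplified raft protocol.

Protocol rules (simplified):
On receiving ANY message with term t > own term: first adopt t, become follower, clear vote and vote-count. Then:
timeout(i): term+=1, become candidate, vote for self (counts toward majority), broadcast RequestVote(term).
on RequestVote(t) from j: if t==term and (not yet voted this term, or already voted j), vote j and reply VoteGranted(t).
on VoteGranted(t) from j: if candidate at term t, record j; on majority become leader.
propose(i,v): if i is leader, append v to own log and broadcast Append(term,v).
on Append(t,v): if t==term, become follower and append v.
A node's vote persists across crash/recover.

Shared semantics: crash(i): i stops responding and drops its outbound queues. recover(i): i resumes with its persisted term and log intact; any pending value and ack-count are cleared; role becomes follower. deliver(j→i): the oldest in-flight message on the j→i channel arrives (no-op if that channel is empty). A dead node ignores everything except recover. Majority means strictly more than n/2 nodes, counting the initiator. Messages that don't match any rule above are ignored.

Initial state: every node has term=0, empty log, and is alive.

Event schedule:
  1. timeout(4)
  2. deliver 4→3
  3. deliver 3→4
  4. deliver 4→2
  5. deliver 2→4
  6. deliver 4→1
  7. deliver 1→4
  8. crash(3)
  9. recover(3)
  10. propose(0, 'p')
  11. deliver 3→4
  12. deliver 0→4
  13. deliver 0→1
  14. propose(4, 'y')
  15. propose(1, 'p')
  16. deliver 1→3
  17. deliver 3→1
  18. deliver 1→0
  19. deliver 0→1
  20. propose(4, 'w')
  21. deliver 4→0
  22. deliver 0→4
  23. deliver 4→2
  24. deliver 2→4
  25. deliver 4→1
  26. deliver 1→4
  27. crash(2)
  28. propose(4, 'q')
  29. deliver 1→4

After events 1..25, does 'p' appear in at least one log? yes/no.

[1] timeout(4) → N4(cand t1 [-])
[2] deliver 4→3 → N3(foll t1 [-])
[3] deliver 3→4 → ∅
[4] deliver 4→2 → N2(foll t1 [-])
[5] deliver 2→4 → N4(lead t1 [-])
[6] deliver 4→1 → N1(foll t1 [-])
[7] deliver 1→4 → ∅
[8] crash(3) → N3(✗foll t1 [-])
[9] recover(3) → N3(foll t1 [-])
[10] propose(0,'p') → ∅
[11] deliver 3→4 → ∅
[12] deliver 0→4 → ∅
[13] deliver 0→1 → ∅
[14] propose(4,'y') → N4(lead t1 [y])
[15] propose(1,'p') → ∅
[16] deliver 1→3 → ∅
[17] deliver 3→1 → ∅
[18] deliver 1→0 → ∅
[19] deliver 0→1 → ∅
[20] propose(4,'w') → N4(lead t1 [y,w])
[21] deliver 4→0 → N0(foll t1 [-])
[22] deliver 0→4 → ∅
[23] deliver 4→2 → N2(foll t1 [y])
[24] deliver 2→4 → ∅
[25] deliver 4→1 → N1(foll t1 [y])

no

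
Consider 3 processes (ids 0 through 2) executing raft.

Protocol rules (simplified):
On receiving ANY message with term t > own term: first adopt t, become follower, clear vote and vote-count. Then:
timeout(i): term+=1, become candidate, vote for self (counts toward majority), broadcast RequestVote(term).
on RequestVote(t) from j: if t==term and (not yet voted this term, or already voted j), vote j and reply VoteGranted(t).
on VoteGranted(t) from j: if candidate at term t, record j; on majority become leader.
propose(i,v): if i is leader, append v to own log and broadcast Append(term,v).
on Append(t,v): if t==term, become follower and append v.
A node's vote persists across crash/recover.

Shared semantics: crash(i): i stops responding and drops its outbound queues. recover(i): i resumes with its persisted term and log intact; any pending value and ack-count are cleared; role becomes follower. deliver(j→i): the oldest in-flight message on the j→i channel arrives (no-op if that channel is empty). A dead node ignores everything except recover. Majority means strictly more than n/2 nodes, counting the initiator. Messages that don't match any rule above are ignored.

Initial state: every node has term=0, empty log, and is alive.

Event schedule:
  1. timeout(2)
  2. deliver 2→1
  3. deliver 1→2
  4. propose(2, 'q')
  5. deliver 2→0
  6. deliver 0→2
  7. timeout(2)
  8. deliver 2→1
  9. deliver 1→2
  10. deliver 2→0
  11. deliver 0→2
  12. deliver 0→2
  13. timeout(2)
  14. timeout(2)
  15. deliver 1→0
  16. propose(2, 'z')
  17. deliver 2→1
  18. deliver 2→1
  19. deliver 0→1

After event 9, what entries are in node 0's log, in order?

[1] timeout(2) → N2(cand t1 [-])
[2] deliver 2→1 → N1(foll t1 [-])
[3] deliver 1→2 → N2(lead t1 [-])
[4] propose(2,'q') → N2(lead t1 [q])
[5] deliver 2→0 → N0(foll t1 [-])
[6] deliver 0→2 → ∅
[7] timeout(2) → N2(cand t2 [q])
[8] deliver 2→1 → N1(foll t1 [q])
[9] deliver 1→2 → ∅

empty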